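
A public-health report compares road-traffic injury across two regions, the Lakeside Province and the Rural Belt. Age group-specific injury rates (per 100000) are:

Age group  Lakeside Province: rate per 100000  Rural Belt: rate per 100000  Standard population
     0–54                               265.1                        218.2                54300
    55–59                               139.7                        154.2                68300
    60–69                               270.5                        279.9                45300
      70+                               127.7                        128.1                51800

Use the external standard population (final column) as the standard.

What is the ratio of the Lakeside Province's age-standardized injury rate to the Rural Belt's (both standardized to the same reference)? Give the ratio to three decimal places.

Standard total = 219700; weights = 0.2472, 0.3109, 0.2062, 0.2358.
The Lakeside Province: 0.2472×265.1 + 0.3109×139.7 + 0.2062×270.5 + 0.2358×127.7 = 194.8336 per 100000.
The Rural Belt: 0.2472×218.2 + 0.3109×154.2 + 0.2062×279.9 + 0.2358×128.1 = 189.7823 per 100000.
Ratio = 194.8336 ÷ 189.7823 = 1.02662.

1.027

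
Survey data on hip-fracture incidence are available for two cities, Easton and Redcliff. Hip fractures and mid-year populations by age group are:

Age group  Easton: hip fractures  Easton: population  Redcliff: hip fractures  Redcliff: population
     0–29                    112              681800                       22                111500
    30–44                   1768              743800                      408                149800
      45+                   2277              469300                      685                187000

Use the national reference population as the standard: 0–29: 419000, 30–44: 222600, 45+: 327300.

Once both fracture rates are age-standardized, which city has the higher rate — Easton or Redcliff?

Age-specific rates per 100000 for Easton: 16.43, 237.70, 485.19.
For Redcliff: 19.73, 272.36, 366.31.
Standard total = 968900; weights = 0.4324, 0.2297, 0.3378.
Easton: 0.4324×16.43 + 0.2297×237.70 + 0.3378×485.19 = 225.6141 per 100000.
Redcliff: 0.4324×19.73 + 0.2297×272.36 + 0.3378×366.31 = 194.8484 per 100000.
The crude rates (219.38 vs 248.72) would put Redcliff higher, but that reflects its age composition; once standardized to a common age structure, Easton has the higher underlying rate.

Easton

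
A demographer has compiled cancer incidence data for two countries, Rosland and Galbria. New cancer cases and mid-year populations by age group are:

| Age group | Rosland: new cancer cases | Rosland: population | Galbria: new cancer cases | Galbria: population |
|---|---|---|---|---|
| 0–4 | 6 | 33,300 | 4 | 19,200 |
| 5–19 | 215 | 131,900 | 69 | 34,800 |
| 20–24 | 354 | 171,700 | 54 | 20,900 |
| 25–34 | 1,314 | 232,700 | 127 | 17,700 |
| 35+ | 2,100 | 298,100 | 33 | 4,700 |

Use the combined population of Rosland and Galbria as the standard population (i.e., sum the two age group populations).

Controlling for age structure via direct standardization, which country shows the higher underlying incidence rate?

Galbria

Age-specific rates per 100,000 for Rosland: 18.02, 163.00, 206.17, 564.68, 704.46.
For Galbria: 20.83, 198.28, 258.37, 717.51, 702.13.
Combined standard total = 965,000; weights = 0.0544, 0.1727, 0.1996, 0.2595, 0.3138.
Rosland: 0.0544×18.02 + 0.1727×163.00 + 0.1996×206.17 + 0.2595×564.68 + 0.3138×704.46 = 437.8582 per 100,000.
Galbria: 0.0544×20.83 + 0.1727×198.28 + 0.1996×258.37 + 0.2595×717.51 + 0.3138×702.13 = 493.4495 per 100,000.
The crude rates (459.72 vs 294.96) would put Rosland higher, but that reflects its age composition; once standardized to a common age structure, Galbria has the higher underlying rate.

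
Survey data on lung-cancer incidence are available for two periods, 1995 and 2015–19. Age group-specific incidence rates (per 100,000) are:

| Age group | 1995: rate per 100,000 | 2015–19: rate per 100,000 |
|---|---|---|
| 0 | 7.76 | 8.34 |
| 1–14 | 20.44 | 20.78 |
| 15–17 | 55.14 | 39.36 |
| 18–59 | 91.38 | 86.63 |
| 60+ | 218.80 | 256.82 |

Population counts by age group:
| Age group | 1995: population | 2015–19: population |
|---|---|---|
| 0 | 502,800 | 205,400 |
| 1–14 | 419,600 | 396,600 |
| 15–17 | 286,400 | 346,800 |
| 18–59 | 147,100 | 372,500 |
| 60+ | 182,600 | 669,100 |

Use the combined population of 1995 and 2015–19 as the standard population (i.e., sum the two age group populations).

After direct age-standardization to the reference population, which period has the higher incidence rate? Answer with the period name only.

2015–19

Combined standard total = 3,528,900; weights = 0.2007, 0.2313, 0.1794, 0.1472, 0.2413.
1995: 0.2007×7.76 + 0.2313×20.44 + 0.1794×55.14 + 0.1472×91.38 + 0.2413×218.80 = 82.4411 per 100,000.
2015–19: 0.2007×8.34 + 0.2313×20.78 + 0.1794×39.36 + 0.1472×86.63 + 0.2413×256.82 = 88.2814 per 100,000.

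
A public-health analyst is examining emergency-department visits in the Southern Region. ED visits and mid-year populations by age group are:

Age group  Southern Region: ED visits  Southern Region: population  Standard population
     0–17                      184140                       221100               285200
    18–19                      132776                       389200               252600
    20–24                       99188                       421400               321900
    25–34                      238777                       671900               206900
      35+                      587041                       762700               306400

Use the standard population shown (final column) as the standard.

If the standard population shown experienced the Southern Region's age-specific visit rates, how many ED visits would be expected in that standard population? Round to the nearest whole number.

708827

Age-specific rates per 1000 for the Southern Region: 832.836, 341.151, 235.377, 355.376, 769.688.
Expected ED visits = Σ (standard pop × age-specific rate ÷ 1000)
= 285200×832.836/1000 + 252600×341.151/1000 + 321900×235.377/1000 + 206900×355.376/1000 + 306400×769.688/1000
= 237524.78 + 86174.76 + 75767.96 + 73527.25 + 235832.39 = 708827.14.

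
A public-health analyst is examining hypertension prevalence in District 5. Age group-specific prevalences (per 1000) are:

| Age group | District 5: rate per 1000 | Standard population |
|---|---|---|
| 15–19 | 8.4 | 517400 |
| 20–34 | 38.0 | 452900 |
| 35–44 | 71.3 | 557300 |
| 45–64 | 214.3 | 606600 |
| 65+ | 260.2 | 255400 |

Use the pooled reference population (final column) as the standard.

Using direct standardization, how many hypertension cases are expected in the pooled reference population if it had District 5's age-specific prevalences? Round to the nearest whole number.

257741

Expected hypertension cases = Σ (standard pop × age-specific rate ÷ 1000)
= 517400×8.4/1000 + 452900×38.0/1000 + 557300×71.3/1000 + 606600×214.3/1000 + 255400×260.2/1000
= 4346.16 + 17210.20 + 39735.49 + 129994.38 + 66455.08 = 257741.31.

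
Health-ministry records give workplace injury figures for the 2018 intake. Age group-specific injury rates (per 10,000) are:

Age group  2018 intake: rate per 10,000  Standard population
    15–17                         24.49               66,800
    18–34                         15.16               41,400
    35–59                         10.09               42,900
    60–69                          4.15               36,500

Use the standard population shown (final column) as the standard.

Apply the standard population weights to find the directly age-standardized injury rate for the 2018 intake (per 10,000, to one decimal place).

Standard total = 187,600; weights = 0.3561, 0.2207, 0.2287, 0.1946.
Standardized rate: 0.3561×24.49 + 0.2207×15.16 + 0.2287×10.09 + 0.1946×4.15 = 15.1807 per 10,000.

15.2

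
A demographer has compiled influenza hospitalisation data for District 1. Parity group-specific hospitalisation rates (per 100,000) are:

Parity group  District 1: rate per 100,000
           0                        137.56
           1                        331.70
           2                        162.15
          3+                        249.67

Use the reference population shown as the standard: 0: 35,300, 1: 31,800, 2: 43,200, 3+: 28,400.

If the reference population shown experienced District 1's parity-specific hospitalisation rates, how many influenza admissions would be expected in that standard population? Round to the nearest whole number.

Expected influenza admissions = Σ (standard pop × parity-specific rate ÷ 100,000)
= 35,300×137.56/100,000 + 31,800×331.70/100,000 + 43,200×162.15/100,000 + 28,400×249.67/100,000
= 48.56 + 105.48 + 70.05 + 70.91 = 294.99.

295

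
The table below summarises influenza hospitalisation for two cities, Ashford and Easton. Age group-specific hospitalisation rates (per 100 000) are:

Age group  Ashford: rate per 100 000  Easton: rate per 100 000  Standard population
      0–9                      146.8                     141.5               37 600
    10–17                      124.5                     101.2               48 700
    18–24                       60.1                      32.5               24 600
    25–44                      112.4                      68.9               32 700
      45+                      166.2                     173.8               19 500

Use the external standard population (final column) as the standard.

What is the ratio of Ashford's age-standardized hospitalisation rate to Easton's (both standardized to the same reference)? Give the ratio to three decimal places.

1.197

Standard total = 163 100; weights = 0.2305, 0.2986, 0.1508, 0.2005, 0.1196.
Ashford: 0.2305×146.8 + 0.2986×124.5 + 0.1508×60.1 + 0.2005×112.4 + 0.1196×166.2 = 122.4872 per 100 000.
Easton: 0.2305×141.5 + 0.2986×101.2 + 0.1508×32.5 + 0.2005×68.9 + 0.1196×173.8 = 102.3327 per 100 000.
Ratio = 122.4872 ÷ 102.3327 = 1.19695.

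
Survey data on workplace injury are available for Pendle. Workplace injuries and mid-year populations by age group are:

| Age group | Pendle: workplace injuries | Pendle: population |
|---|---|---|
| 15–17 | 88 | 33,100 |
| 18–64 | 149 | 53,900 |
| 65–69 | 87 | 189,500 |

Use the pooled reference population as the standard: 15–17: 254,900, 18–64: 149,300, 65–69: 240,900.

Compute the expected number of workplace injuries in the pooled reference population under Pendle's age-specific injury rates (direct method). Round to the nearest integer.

1201

Age-specific rates per 10,000 for Pendle: 26.59, 27.64, 4.59.
Expected workplace injuries = Σ (standard pop × age-specific rate ÷ 10,000)
= 254,900×26.59/10,000 + 149,300×27.64/10,000 + 240,900×4.59/10,000
= 677.68 + 412.72 + 110.60 = 1201.00.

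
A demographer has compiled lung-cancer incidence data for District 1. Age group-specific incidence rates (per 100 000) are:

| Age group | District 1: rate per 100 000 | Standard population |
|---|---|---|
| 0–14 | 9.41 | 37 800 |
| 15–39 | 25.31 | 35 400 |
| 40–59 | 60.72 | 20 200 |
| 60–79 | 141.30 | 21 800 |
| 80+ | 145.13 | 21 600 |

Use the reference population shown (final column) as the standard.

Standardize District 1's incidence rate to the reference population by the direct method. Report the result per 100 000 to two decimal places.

63.55

Standard total = 136 800; weights = 0.2763, 0.2588, 0.1477, 0.1594, 0.1579.
Standardized rate: 0.2763×9.41 + 0.2588×25.31 + 0.1477×60.72 + 0.1594×141.30 + 0.1579×145.13 = 63.5480 per 100 000.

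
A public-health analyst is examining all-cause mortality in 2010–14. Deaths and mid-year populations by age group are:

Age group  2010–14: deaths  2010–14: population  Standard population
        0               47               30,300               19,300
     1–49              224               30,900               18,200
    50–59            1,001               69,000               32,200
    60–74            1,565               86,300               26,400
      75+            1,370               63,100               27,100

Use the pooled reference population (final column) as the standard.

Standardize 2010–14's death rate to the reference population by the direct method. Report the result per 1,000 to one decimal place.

Age-specific rates per 1,000 for 2010–14: 1.551, 7.249, 14.507, 18.134, 21.712.
Standard total = 123,200; weights = 0.1567, 0.1477, 0.2614, 0.2143, 0.2200.
Standardized rate: 0.1567×1.551 + 0.1477×7.249 + 0.2614×14.507 + 0.2143×18.134 + 0.2200×21.712 = 13.7674 per 1,000.

13.8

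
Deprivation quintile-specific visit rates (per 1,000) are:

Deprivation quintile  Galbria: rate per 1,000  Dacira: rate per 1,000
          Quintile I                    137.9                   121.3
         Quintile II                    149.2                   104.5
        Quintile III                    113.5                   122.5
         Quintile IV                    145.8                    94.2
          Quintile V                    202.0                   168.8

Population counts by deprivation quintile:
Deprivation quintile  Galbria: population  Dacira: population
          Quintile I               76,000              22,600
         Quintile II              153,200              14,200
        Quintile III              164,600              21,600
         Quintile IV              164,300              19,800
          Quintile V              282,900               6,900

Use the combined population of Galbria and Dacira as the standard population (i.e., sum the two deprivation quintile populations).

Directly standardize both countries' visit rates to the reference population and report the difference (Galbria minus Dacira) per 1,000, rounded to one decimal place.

Combined standard total = 926,100; weights = 0.1065, 0.1808, 0.2011, 0.1988, 0.3129.
Galbria: 0.1065×137.9 + 0.1808×149.2 + 0.2011×113.5 + 0.1988×145.8 + 0.3129×202.0 = 156.6657 per 1,000.
Dacira: 0.1065×121.3 + 0.1808×104.5 + 0.2011×122.5 + 0.1988×94.2 + 0.3129×168.8 = 127.9813 per 1,000.
Difference = 156.6657 − 127.9813 = 28.6844.

28.7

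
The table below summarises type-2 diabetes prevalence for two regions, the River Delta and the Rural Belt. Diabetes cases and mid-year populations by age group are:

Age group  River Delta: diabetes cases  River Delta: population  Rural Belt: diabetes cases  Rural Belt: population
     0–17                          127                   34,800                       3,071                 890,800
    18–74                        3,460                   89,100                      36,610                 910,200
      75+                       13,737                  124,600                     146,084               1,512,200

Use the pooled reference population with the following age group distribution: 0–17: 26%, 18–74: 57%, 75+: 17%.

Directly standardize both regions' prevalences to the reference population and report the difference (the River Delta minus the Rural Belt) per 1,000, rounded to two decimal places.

1.58

Age-specific rates per 1,000 for the River Delta: 3.649, 38.833, 110.249.
For the Rural Belt: 3.447, 40.222, 96.604.
Standard weights: 0.26, 0.57, 0.17.
The River Delta: 0.2600×3.649 + 0.5700×38.833 + 0.1700×110.249 = 41.8258 per 1,000.
The Rural Belt: 0.2600×3.447 + 0.5700×40.222 + 0.1700×96.604 = 40.2455 per 1,000.
Difference = 41.8258 − 40.2455 = 1.5804.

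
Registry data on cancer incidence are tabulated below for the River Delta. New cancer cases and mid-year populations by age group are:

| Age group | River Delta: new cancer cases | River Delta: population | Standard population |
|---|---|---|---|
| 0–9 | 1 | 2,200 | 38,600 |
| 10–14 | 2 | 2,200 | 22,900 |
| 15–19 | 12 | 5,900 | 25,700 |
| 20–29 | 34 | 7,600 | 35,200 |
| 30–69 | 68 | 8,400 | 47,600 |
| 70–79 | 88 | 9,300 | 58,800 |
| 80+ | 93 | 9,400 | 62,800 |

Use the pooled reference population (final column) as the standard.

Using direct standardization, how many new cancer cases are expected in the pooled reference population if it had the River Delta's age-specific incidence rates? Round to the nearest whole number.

1811

Age-specific rates per 100,000 for the River Delta: 45.45, 90.91, 203.39, 447.37, 809.52, 946.24, 989.36.
Expected new cancer cases = Σ (standard pop × age-specific rate ÷ 100,000)
= 38,600×45.45/100,000 + 22,900×90.91/100,000 + 25,700×203.39/100,000 + 35,200×447.37/100,000 + 47,600×809.52/100,000 + 58,800×946.24/100,000 + 62,800×989.36/100,000
= 17.55 + 20.82 + 52.27 + 157.47 + 385.33 + 556.39 + 621.32 = 1811.15.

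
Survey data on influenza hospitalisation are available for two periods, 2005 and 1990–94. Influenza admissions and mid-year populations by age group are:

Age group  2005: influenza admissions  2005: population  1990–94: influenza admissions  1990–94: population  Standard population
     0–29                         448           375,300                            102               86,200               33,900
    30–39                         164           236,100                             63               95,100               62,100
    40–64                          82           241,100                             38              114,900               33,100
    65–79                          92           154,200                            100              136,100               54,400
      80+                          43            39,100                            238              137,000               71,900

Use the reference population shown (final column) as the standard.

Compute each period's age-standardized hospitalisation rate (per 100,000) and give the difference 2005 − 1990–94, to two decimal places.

-19.85

Age-specific rates per 100,000 for 2005: 119.37, 69.46, 34.01, 59.66, 109.97.
For 1990–94: 118.33, 66.25, 33.07, 73.48, 173.72.
Standard total = 255,400; weights = 0.1327, 0.2431, 0.1296, 0.2130, 0.2815.
2005: 0.1327×119.37 + 0.2431×69.46 + 0.1296×34.01 + 0.2130×59.66 + 0.2815×109.97 = 80.8099 per 100,000.
1990–94: 0.1327×118.33 + 0.2431×66.25 + 0.1296×33.07 + 0.2130×73.48 + 0.2815×173.72 = 100.6565 per 100,000.
Difference = 80.8099 − 100.6565 = -19.8465.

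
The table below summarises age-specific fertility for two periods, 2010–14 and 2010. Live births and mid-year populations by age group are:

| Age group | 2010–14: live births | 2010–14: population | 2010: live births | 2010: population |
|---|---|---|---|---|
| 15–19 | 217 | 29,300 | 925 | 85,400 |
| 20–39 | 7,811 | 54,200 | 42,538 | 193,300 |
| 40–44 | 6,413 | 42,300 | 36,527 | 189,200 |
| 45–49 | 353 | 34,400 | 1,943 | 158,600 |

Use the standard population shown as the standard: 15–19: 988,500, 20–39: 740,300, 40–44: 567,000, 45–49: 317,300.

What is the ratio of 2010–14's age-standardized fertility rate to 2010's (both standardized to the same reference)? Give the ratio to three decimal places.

Age-specific rates per 1,000 for 2010–14: 7.406, 144.114, 151.608, 10.262.
For 2010: 10.831, 220.062, 193.060, 12.251.
Standard total = 2,613,100; weights = 0.3783, 0.2833, 0.2170, 0.1214.
2010–14: 0.3783×7.406 + 0.2833×144.114 + 0.2170×151.608 + 0.1214×10.262 = 77.7721 per 1,000.
2010: 0.3783×10.831 + 0.2833×220.062 + 0.2170×193.060 + 0.1214×12.251 = 109.8202 per 1,000.
Ratio = 77.7721 ÷ 109.8202 = 0.70818.

0.708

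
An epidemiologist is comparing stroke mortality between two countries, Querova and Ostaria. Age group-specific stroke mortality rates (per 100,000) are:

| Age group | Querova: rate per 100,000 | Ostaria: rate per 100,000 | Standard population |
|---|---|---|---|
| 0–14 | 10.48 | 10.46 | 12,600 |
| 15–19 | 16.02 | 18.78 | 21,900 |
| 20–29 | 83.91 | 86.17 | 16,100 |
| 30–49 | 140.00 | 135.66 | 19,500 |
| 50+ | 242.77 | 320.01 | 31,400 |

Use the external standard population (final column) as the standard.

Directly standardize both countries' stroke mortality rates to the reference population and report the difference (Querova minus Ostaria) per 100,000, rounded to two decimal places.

-24.01

Standard total = 101,500; weights = 0.1241, 0.2158, 0.1586, 0.1921, 0.3094.
Querova: 0.1241×10.48 + 0.2158×16.02 + 0.1586×83.91 + 0.1921×140.00 + 0.3094×242.77 = 120.0671 per 100,000.
Ostaria: 0.1241×10.46 + 0.2158×18.78 + 0.1586×86.17 + 0.1921×135.66 + 0.3094×320.01 = 144.0798 per 100,000.
Difference = 120.0671 − 144.0798 = -24.0127.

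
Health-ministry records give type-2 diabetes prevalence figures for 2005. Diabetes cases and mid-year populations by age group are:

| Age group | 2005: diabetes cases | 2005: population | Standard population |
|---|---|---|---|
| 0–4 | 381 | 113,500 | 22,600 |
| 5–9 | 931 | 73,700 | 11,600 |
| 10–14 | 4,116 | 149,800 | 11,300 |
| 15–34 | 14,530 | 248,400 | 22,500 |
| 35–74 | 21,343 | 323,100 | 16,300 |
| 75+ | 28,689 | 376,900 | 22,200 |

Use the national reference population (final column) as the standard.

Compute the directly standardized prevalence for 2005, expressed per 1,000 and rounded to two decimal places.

Age-specific rates per 1,000 for 2005: 3.357, 12.632, 27.477, 58.494, 66.057, 76.118.
Standard total = 106,500; weights = 0.2122, 0.1089, 0.1061, 0.2113, 0.1531, 0.2085.
Standardized rate: 0.2122×3.357 + 0.1089×12.632 + 0.1061×27.477 + 0.2113×58.494 + 0.1531×66.057 + 0.2085×76.118 = 43.3386 per 1,000.

43.34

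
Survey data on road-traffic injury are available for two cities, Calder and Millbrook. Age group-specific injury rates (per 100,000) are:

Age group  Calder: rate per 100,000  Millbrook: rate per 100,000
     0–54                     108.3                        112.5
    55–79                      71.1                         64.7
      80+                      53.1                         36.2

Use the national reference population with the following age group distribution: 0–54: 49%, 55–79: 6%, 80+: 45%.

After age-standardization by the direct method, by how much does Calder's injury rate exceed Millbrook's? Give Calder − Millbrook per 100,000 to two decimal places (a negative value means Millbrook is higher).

Standard weights: 0.49, 0.06, 0.45.
Calder: 0.4900×108.3 + 0.0600×71.1 + 0.4500×53.1 = 81.2280 per 100,000.
Millbrook: 0.4900×112.5 + 0.0600×64.7 + 0.4500×36.2 = 75.2970 per 100,000.
Difference = 81.2280 − 75.2970 = 5.9310.

5.93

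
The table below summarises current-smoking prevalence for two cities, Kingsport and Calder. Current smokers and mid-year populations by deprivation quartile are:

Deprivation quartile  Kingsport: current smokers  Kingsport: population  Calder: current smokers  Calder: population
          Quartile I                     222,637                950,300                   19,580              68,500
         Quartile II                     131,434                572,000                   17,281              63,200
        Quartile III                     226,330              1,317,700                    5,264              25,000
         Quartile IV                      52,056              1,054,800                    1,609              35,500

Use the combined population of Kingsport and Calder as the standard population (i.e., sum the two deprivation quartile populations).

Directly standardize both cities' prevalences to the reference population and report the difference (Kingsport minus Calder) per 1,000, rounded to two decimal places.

-31.31

Deprivation-specific rates per 1,000 for Kingsport: 234.281, 229.780, 171.761, 49.352.
For Calder: 285.839, 273.434, 210.560, 45.324.
Combined standard total = 4,087,000; weights = 0.2493, 0.1554, 0.3285, 0.2668.
Kingsport: 0.2493×234.281 + 0.1554×229.780 + 0.3285×171.761 + 0.2668×49.352 = 163.7077 per 1,000.
Calder: 0.2493×285.839 + 0.1554×273.434 + 0.3285×210.560 + 0.2668×45.324 = 195.0168 per 1,000.
Difference = 163.7077 − 195.0168 = -31.3091.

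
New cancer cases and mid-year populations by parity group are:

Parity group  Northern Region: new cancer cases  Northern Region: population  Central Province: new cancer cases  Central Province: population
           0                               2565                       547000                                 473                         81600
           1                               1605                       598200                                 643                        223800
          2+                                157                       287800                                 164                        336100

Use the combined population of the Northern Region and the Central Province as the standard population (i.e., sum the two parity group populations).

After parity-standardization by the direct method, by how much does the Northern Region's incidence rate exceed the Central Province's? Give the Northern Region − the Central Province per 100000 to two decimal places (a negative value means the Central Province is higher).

-39.35

Parity-specific rates per 100000 for the Northern Region: 468.92, 268.30, 54.55.
For the Central Province: 579.66, 287.31, 48.80.
Combined standard total = 2074500; weights = 0.3030, 0.3962, 0.3007.
The Northern Region: 0.3030×468.92 + 0.3962×268.30 + 0.3007×54.55 = 264.8086 per 100000.
The Central Province: 0.3030×579.66 + 0.3962×287.31 + 0.3007×48.80 = 304.1622 per 100000.
Difference = 264.8086 − 304.1622 = -39.3535.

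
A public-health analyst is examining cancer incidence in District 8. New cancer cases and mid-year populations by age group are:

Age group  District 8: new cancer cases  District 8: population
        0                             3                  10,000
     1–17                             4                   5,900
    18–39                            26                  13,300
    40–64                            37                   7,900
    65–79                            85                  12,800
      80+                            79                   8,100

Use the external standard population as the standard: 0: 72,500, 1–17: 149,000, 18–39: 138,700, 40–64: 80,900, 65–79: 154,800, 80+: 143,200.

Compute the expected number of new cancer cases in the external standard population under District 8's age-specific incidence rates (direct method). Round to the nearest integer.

Age-specific rates per 100,000 for District 8: 30.00, 67.80, 195.49, 468.35, 664.06, 975.31.
Expected new cancer cases = Σ (standard pop × age-specific rate ÷ 100,000)
= 72,500×30.00/100,000 + 149,000×67.80/100,000 + 138,700×195.49/100,000 + 80,900×468.35/100,000 + 154,800×664.06/100,000 + 143,200×975.31/100,000
= 21.75 + 101.02 + 271.14 + 378.90 + 1027.97 + 1396.64 = 3197.42.

3197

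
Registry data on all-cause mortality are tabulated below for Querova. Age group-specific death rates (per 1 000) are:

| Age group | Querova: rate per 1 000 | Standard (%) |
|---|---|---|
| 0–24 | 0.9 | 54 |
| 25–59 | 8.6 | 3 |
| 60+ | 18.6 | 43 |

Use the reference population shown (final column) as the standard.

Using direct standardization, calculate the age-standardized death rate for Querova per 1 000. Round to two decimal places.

Standard weights: 0.54, 0.03, 0.43.
Standardized rate: 0.5400×0.9 + 0.0300×8.6 + 0.4300×18.6 = 8.7420 per 1 000.

8.74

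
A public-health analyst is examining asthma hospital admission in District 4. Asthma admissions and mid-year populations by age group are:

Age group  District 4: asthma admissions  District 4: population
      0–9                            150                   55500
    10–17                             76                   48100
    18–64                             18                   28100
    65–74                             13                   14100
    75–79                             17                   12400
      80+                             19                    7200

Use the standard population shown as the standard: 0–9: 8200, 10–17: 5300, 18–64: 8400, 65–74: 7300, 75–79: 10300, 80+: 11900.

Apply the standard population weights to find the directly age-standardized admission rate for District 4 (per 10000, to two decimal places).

17.15

Age-specific rates per 10000 for District 4: 27.03, 15.80, 6.41, 9.22, 13.71, 26.39.
Standard total = 51400; weights = 0.1595, 0.1031, 0.1634, 0.1420, 0.2004, 0.2315.
Standardized rate: 0.1595×27.03 + 0.1031×15.80 + 0.1634×6.41 + 0.1420×9.22 + 0.2004×13.71 + 0.2315×26.39 = 17.1540 per 10000.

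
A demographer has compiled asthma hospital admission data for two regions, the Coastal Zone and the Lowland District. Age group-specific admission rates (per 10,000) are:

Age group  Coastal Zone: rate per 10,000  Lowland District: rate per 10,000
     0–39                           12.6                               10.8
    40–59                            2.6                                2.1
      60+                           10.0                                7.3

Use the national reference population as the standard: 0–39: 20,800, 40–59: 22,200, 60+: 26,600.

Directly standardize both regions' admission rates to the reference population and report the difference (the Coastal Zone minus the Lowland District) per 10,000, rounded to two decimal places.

1.73

Standard total = 69,600; weights = 0.2989, 0.3190, 0.3822.
The Coastal Zone: 0.2989×12.6 + 0.3190×2.6 + 0.3822×10.0 = 8.4167 per 10,000.
The Lowland District: 0.2989×10.8 + 0.3190×2.1 + 0.3822×7.3 = 6.6874 per 10,000.
Difference = 8.4167 − 6.6874 = 1.7293.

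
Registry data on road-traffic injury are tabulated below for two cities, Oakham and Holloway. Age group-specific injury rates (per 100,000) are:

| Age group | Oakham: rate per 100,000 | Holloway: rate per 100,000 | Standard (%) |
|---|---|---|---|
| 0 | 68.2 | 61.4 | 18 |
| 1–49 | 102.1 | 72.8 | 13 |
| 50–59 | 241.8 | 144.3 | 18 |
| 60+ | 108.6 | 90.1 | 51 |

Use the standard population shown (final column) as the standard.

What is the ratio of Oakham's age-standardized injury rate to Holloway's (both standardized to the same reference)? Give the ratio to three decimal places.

1.346

Standard weights: 0.18, 0.13, 0.18, 0.51.
Oakham: 0.1800×68.2 + 0.1300×102.1 + 0.1800×241.8 + 0.5100×108.6 = 124.4590 per 100,000.
Holloway: 0.1800×61.4 + 0.1300×72.8 + 0.1800×144.3 + 0.5100×90.1 = 92.4410 per 100,000.
Ratio = 124.4590 ÷ 92.4410 = 1.34636.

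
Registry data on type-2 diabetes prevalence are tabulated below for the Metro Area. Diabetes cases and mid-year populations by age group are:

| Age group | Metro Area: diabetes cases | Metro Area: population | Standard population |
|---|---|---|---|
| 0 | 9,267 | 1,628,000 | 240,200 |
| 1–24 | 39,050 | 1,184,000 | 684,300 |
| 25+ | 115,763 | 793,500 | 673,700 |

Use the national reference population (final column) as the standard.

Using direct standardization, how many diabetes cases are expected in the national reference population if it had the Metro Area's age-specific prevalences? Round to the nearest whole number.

Age-specific rates per 1,000 for the Metro Area: 5.692, 32.981, 145.889.
Expected diabetes cases = Σ (standard pop × age-specific rate ÷ 1,000)
= 240,200×5.692/1,000 + 684,300×32.981/1,000 + 673,700×145.889/1,000
= 1367.28 + 22569.18 + 98285.49 = 122221.95.

122222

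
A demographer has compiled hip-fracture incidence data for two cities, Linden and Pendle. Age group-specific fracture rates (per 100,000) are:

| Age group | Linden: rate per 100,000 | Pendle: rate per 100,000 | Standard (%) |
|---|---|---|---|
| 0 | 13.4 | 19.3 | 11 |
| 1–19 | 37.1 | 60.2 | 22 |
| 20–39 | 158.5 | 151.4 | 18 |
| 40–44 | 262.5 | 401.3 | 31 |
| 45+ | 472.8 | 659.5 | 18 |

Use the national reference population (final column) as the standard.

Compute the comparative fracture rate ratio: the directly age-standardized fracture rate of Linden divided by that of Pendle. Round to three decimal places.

Standard weights: 0.11, 0.22, 0.18, 0.31, 0.18.
Linden: 0.1100×13.4 + 0.2200×37.1 + 0.1800×158.5 + 0.3100×262.5 + 0.1800×472.8 = 204.6450 per 100,000.
Pendle: 0.1100×19.3 + 0.2200×60.2 + 0.1800×151.4 + 0.3100×401.3 + 0.1800×659.5 = 285.7320 per 100,000.
Ratio = 204.6450 ÷ 285.7320 = 0.71621.

0.716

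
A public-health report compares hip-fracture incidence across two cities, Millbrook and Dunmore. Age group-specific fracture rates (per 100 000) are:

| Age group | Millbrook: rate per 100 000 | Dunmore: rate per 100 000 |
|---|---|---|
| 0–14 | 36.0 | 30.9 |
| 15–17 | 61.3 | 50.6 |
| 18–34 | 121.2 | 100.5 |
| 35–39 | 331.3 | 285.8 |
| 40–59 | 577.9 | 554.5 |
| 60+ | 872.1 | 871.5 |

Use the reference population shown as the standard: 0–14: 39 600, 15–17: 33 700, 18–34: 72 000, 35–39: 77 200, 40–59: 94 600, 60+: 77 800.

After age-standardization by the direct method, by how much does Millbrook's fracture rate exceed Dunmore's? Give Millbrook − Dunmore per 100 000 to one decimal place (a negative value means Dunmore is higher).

19.8

Standard total = 394 900; weights = 0.1003, 0.0853, 0.1823, 0.1955, 0.2396, 0.1970.
Millbrook: 0.1003×36.0 + 0.0853×61.3 + 0.1823×121.2 + 0.1955×331.3 + 0.2396×577.9 + 0.1970×872.1 = 405.9582 per 100 000.
Dunmore: 0.1003×30.9 + 0.0853×50.6 + 0.1823×100.5 + 0.1955×285.8 + 0.2396×554.5 + 0.1970×871.5 = 386.1408 per 100 000.
Difference = 405.9582 − 386.1408 = 19.8173.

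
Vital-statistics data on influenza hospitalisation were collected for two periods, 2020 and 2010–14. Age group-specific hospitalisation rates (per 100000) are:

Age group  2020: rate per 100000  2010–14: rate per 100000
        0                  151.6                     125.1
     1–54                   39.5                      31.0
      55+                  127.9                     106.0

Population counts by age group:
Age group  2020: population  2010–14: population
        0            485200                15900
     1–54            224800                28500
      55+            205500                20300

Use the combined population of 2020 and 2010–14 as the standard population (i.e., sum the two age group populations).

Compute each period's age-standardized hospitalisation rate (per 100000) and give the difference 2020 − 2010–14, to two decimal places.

Combined standard total = 980200; weights = 0.5112, 0.2584, 0.2304.
2020: 0.5112×151.6 + 0.2584×39.5 + 0.2304×127.9 = 117.1719 per 100000.
2010–14: 0.5112×125.1 + 0.2584×31.0 + 0.2304×106.0 = 96.3831 per 100000.
Difference = 117.1719 − 96.3831 = 20.7888.

20.79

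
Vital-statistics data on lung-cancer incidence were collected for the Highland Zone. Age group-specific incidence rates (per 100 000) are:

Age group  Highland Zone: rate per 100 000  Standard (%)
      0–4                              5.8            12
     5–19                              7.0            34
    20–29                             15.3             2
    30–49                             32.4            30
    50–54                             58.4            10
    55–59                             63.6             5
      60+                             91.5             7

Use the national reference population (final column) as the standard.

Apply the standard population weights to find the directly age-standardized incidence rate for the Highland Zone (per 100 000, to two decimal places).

Standard weights: 0.12, 0.34, 0.02, 0.30, 0.10, 0.05, 0.07.
Standardized rate: 0.1200×5.8 + 0.3400×7.0 + 0.0200×15.3 + 0.3000×32.4 + 0.1000×58.4 + 0.0500×63.6 + 0.0700×91.5 = 28.5270 per 100 000.

28.53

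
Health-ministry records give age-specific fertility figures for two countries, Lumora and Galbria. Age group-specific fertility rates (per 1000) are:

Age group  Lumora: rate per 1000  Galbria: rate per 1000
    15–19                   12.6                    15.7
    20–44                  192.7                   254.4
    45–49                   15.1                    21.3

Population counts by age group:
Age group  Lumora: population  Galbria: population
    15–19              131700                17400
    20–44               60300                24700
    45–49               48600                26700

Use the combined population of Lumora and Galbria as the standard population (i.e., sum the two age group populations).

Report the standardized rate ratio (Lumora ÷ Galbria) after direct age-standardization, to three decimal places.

Combined standard total = 309400; weights = 0.4819, 0.2747, 0.2434.
Lumora: 0.4819×12.6 + 0.2747×192.7 + 0.2434×15.1 = 62.6865 per 1000.
Galbria: 0.4819×15.7 + 0.2747×254.4 + 0.2434×21.3 = 82.6398 per 1000.
Ratio = 62.6865 ÷ 82.6398 = 0.75855.

0.759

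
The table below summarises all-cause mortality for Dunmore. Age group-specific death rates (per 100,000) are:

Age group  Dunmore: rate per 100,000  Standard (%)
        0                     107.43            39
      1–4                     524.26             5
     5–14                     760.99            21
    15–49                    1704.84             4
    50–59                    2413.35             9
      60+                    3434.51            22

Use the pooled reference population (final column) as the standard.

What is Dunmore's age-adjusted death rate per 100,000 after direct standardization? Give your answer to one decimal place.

1268.9

Standard weights: 0.39, 0.05, 0.21, 0.04, 0.09, 0.22.
Standardized rate: 0.3900×107.43 + 0.0500×524.26 + 0.2100×760.99 + 0.0400×1704.84 + 0.0900×2413.35 + 0.2200×3434.51 = 1268.9059 per 100,000.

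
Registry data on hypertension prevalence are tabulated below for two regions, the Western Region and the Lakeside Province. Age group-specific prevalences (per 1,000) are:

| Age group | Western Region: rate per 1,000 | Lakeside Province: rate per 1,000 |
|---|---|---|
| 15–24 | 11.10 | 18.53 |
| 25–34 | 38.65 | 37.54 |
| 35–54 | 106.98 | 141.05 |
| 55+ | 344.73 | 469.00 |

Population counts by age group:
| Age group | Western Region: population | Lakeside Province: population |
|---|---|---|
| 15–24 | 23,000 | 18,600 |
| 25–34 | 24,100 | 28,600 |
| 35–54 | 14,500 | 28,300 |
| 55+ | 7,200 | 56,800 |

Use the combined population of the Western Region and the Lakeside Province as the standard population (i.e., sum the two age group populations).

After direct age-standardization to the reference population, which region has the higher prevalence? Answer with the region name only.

Combined standard total = 201,100; weights = 0.2069, 0.2621, 0.2128, 0.3182.
The Western Region: 0.2069×11.10 + 0.2621×38.65 + 0.2128×106.98 + 0.3182×344.73 = 144.9034 per 1,000.
The Lakeside Province: 0.2069×18.53 + 0.2621×37.54 + 0.2128×141.05 + 0.3182×469.00 = 192.9495 per 1,000.

Lakeside Province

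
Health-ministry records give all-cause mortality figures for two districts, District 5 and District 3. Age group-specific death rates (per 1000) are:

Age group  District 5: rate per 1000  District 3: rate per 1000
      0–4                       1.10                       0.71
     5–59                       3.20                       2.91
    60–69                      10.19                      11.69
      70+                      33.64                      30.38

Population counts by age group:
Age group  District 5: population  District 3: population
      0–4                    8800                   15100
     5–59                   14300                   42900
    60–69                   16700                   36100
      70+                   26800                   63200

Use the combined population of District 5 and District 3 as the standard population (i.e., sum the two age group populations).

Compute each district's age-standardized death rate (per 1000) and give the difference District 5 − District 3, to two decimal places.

Combined standard total = 223900; weights = 0.1067, 0.2555, 0.2358, 0.4020.
District 5: 0.1067×1.10 + 0.2555×3.20 + 0.2358×10.19 + 0.4020×33.64 = 16.8600 per 1000.
District 3: 0.1067×0.71 + 0.2555×2.91 + 0.2358×11.69 + 0.4020×30.38 = 15.7876 per 1000.
Difference = 16.8600 − 15.7876 = 1.0724.

1.07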